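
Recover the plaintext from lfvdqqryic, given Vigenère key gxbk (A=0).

fiutktqocf

Repeat the key across the ciphertext: gxbkgxbkgx
l(11)−g(6): 5 → f
f(5)−x(23): -18≡8 → i
v(21)−b(1): 20 → u
d(3)−k(10): -7≡19 → t
q(16)−g(6): 10 → k
q(16)−x(23): -7≡19 → t
r(17)−b(1): 16 → q
y(24)−k(10): 14 → o
i(8)−g(6): 2 → c
c(2)−x(23): -21≡5 → f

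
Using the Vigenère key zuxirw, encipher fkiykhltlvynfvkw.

eefgbdknidpjephe

Repeat the key across the message: zuxirwzuxirwzuxi
f(5)+z(25): 30≡4 → e
k(10)+u(20): 30≡4 → e
i(8)+x(23): 31≡5 → f
y(24)+i(8): 32≡6 → g
k(10)+r(17): 27≡1 → b
h(7)+w(22): 29≡3 → d
l(11)+z(25): 36≡10 → k
t(19)+u(20): 39≡13 → n
l(11)+x(23): 34≡8 → i
v(21)+i(8): 29≡3 → d
y(24)+r(17): 41≡15 → p
n(13)+w(22): 35≡9 → j
f(5)+z(25): 30≡4 → e
v(21)+u(20): 41≡15 → p
k(10)+x(23): 33≡7 → h
w(22)+i(8): 30≡4 → e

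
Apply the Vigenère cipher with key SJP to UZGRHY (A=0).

Repeat the key across the message: SJPSJP
U(20)+S(18): 38≡12 → M
Z(25)+J(9): 34≡8 → I
G(6)+P(15): 21 → V
R(17)+S(18): 35≡9 → J
H(7)+J(9): 16 → Q
Y(24)+P(15): 39≡13 → N

MIVJQN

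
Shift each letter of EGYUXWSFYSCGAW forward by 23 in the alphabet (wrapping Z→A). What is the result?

BDVRUTPCVPZDXT

E(4): 4+23=27≡1 → B
G(6): 6+23=29≡3 → D
Y(24): 24+23=47≡21 → V
U(20): 20+23=43≡17 → R
X(23): 23+23=46≡20 → U
W(22): 22+23=45≡19 → T
S(18): 18+23=41≡15 → P
F(5): 5+23=28≡2 → C
Y(24): 24+23=47≡21 → V
S(18): 18+23=41≡15 → P
C(2): 2+23=25 → Z
G(6): 6+23=29≡3 → D
A(0): 0+23=23 → X
W(22): 22+23=45≡19 → T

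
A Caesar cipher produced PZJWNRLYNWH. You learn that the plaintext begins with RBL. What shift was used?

24

From the crib: P(15)−R(17)=-2≡24, so the shift is 24.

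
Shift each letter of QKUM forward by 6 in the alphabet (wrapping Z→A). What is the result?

WQAS

Q(16): 16+6=22 → W
K(10): 10+6=16 → Q
U(20): 20+6=26≡0 → A
M(12): 12+6=18 → S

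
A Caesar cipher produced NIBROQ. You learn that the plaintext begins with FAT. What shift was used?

8

From the crib: N(13)−F(5)=8, so the shift is 8.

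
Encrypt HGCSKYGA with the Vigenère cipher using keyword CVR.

JBTUFPIV

Repeat the key across the message: CVRCVRCV
H(7)+C(2): 9 → J
G(6)+V(21): 27≡1 → B
C(2)+R(17): 19 → T
S(18)+C(2): 20 → U
K(10)+V(21): 31≡5 → F
Y(24)+R(17): 41≡15 → P
G(6)+C(2): 8 → I
A(0)+V(21): 21 → V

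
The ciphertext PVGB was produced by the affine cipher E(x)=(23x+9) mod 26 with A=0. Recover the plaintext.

YWBU

The inverse of 23 mod 26 is 17, since 23·17=391≡1. Apply D(y)=17·(y−9) mod 26:
P(15): 17·(15−9)=102≡24 → Y
V(21): 17·(21−9)=204≡22 → W
G(6): 17·(6−9)=-51≡1 → B
B(1): 17·(1−9)=-136≡20 → U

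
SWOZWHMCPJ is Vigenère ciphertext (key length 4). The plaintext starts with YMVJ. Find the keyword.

UKTQ

Subtract each crib letter from the matching ciphertext letter (mod 26):
S(18)−Y(24)=-6≡20 → U
W(22)−M(12)=10 → K
O(14)−V(21)=-7≡19 → T
Z(25)−J(9)=16 → Q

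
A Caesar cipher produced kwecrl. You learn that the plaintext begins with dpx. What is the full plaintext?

From the crib: k(10)−d(3)=7, so the shift is 7.
Subtract 7 from each ciphertext letter:
k(10): 10−7=3 → d
w(22): 22−7=15 → p
e(4): 4−7=-3≡23 → x
c(2): 2−7=-5≡21 → v
r(17): 17−7=10 → k
l(11): 11−7=4 → e

dpxvke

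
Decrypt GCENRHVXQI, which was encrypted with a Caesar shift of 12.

G(6): 6−12=-6≡20 → U
C(2): 2−12=-10≡16 → Q
E(4): 4−12=-8≡18 → S
N(13): 13−12=1 → B
R(17): 17−12=5 → F
H(7): 7−12=-5≡21 → V
V(21): 21−12=9 → J
X(23): 23−12=11 → L
Q(16): 16−12=4 → E
I(8): 8−12=-4≡22 → W

UQSBFVJLEW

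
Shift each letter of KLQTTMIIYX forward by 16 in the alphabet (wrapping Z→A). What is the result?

K(10): 10+16=26≡0 → A
L(11): 11+16=27≡1 → B
Q(16): 16+16=32≡6 → G
T(19): 19+16=35≡9 → J
T(19): 19+16=35≡9 → J
M(12): 12+16=28≡2 → C
I(8): 8+16=24 → Y
I(8): 8+16=24 → Y
Y(24): 24+16=40≡14 → O
X(23): 23+16=39≡13 → N

ABGJJCYYON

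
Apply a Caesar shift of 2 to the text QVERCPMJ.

SXGTEROL

Q(16): 16+2=18 → S
V(21): 21+2=23 → X
E(4): 4+2=6 → G
R(17): 17+2=19 → T
C(2): 2+2=4 → E
P(15): 15+2=17 → R
M(12): 12+2=14 → O
J(9): 9+2=11 → L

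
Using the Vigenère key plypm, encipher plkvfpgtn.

ewikrerrc

Repeat the key across the message: plypmplyp
p(15)+p(15): 30≡4 → e
l(11)+l(11): 22 → w
k(10)+y(24): 34≡8 → i
v(21)+p(15): 36≡10 → k
f(5)+m(12): 17 → r
p(15)+p(15): 30≡4 → e
g(6)+l(11): 17 → r
t(19)+y(24): 43≡17 → r
n(13)+p(15): 28≡2 → c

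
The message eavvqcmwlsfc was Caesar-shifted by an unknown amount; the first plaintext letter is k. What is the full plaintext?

kgbbwiscryli

From the crib: e(4)−k(10)=-6≡20, so the shift is 20.
Subtract 20 from each ciphertext letter:
e(4): 4−20=-16≡10 → k
a(0): 0−20=-20≡6 → g
v(21): 21−20=1 → b
v(21): 21−20=1 → b
q(16): 16−20=-4≡22 → w
c(2): 2−20=-18≡8 → i
m(12): 12−20=-8≡18 → s
w(22): 22−20=2 → c
l(11): 11−20=-9≡17 → r
s(18): 18−20=-2≡24 → y
f(5): 5−20=-15≡11 → l
c(2): 2−20=-18≡8 → i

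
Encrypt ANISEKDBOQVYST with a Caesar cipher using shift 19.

TGBLXDWUHJORLM

A(0): 0+19=19 → T
N(13): 13+19=32≡6 → G
I(8): 8+19=27≡1 → B
S(18): 18+19=37≡11 → L
E(4): 4+19=23 → X
K(10): 10+19=29≡3 → D
D(3): 3+19=22 → W
B(1): 1+19=20 → U
O(14): 14+19=33≡7 → H
Q(16): 16+19=35≡9 → J
V(21): 21+19=40≡14 → O
Y(24): 24+19=43≡17 → R
S(18): 18+19=37≡11 → L
T(19): 19+19=38≡12 → M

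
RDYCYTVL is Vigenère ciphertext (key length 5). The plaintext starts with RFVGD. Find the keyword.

Subtract each crib letter from the matching ciphertext letter (mod 26):
R(17)−R(17)=0 → A
D(3)−F(5)=-2≡24 → Y
Y(24)−V(21)=3 → D
C(2)−G(6)=-4≡22 → W
Y(24)−D(3)=21 → V

AYDWV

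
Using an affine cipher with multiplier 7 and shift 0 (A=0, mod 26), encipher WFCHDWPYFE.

W(22): 7·22+0=154≡24 → Y
F(5): 7·5+0=35≡9 → J
C(2): 7·2+0=14 → O
H(7): 7·7+0=49≡23 → X
D(3): 7·3+0=21 → V
W(22): 7·22+0=154≡24 → Y
P(15): 7·15+0=105≡1 → B
Y(24): 7·24+0=168≡12 → M
F(5): 7·5+0=35≡9 → J
E(4): 7·4+0=28≡2 → C

YJOXVYBMJC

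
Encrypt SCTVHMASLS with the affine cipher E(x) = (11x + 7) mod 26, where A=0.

XDIEGJHXYX

S(18): 11·18+7=205≡23 → X
C(2): 11·2+7=29≡3 → D
T(19): 11·19+7=216≡8 → I
V(21): 11·21+7=238≡4 → E
H(7): 11·7+7=84≡6 → G
M(12): 11·12+7=139≡9 → J
A(0): 11·0+7=7 → H
S(18): 11·18+7=205≡23 → X
L(11): 11·11+7=128≡24 → Y
S(18): 11·18+7=205≡23 → X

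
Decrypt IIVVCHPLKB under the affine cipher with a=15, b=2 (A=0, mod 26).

QQDDAJNLET

The inverse of 15 mod 26 is 7, since 15·7=105≡1. Apply D(y)=7·(y−2) mod 26:
I(8): 7·(8−2)=42≡16 → Q
I(8): 7·(8−2)=42≡16 → Q
V(21): 7·(21−2)=133≡3 → D
V(21): 7·(21−2)=133≡3 → D
C(2): 7·(2−2)=0 → A
H(7): 7·(7−2)=35≡9 → J
P(15): 7·(15−2)=91≡13 → N
L(11): 7·(11−2)=63≡11 → L
K(10): 7·(10−2)=56≡4 → E
B(1): 7·(1−2)=-7≡19 → T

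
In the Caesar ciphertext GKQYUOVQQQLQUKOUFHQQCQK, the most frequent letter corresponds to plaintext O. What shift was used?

2

The most frequent ciphertext letter is Q (appears 8 times).
Q is position 16; O is position 14.
Shift = 2.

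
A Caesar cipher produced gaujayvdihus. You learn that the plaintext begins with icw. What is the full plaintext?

icwlcaxfkjwu

From the crib: g(6)−i(8)=-2≡24, so the shift is 24.
Subtract 24 from each ciphertext letter:
g(6): 6−24=-18≡8 → i
a(0): 0−24=-24≡2 → c
u(20): 20−24=-4≡22 → w
j(9): 9−24=-15≡11 → l
a(0): 0−24=-24≡2 → c
y(24): 24−24=0 → a
v(21): 21−24=-3≡23 → x
d(3): 3−24=-21≡5 → f
i(8): 8−24=-16≡10 → k
h(7): 7−24=-17≡9 → j
u(20): 20−24=-4≡22 → w
s(18): 18−24=-6≡20 → u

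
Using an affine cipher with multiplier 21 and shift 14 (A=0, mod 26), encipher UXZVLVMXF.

U(20): 21·20+14=434≡18 → S
X(23): 21·23+14=497≡3 → D
Z(25): 21·25+14=539≡19 → T
V(21): 21·21+14=455≡13 → N
L(11): 21·11+14=245≡11 → L
V(21): 21·21+14=455≡13 → N
M(12): 21·12+14=266≡6 → G
X(23): 21·23+14=497≡3 → D
F(5): 21·5+14=119≡15 → P

SDTNLNGDP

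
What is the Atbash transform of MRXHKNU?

NICSPMF

M(12) → N(13)
R(17) → I(8)
X(23) → C(2)
H(7) → S(18)
K(10) → P(15)
N(13) → M(12)
U(20) → F(5)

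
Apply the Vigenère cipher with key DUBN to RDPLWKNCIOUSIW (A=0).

UXQYZEOPLIVFLQ

Repeat the key across the message: DUBNDUBNDUBNDU
R(17)+D(3): 20 → U
D(3)+U(20): 23 → X
P(15)+B(1): 16 → Q
L(11)+N(13): 24 → Y
W(22)+D(3): 25 → Z
K(10)+U(20): 30≡4 → E
N(13)+B(1): 14 → O
C(2)+N(13): 15 → P
I(8)+D(3): 11 → L
O(14)+U(20): 34≡8 → I
U(20)+B(1): 21 → V
S(18)+N(13): 31≡5 → F
I(8)+D(3): 11 → L
W(22)+U(20): 42≡16 → Q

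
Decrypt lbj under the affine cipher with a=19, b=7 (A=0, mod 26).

The inverse of 19 mod 26 is 11, since 19·11=209≡1. Apply D(y)=11·(y−7) mod 26:
l(11): 11·(11−7)=44≡18 → s
b(1): 11·(1−7)=-66≡12 → m
j(9): 11·(9−7)=22 → w

smw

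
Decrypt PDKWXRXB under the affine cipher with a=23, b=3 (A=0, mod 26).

WAPLCECS

The inverse of 23 mod 26 is 17, since 23·17=391≡1. Apply D(y)=17·(y−3) mod 26:
P(15): 17·(15−3)=204≡22 → W
D(3): 17·(3−3)=0 → A
K(10): 17·(10−3)=119≡15 → P
W(22): 17·(22−3)=323≡11 → L
X(23): 17·(23−3)=340≡2 → C
R(17): 17·(17−3)=238≡4 → E
X(23): 17·(23−3)=340≡2 → C
B(1): 17·(1−3)=-34≡18 → S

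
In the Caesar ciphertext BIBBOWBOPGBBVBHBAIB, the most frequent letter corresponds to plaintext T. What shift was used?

The most frequent ciphertext letter is B (appears 9 times).
B is position 1; T is position 19.
Shift = -18≡8.

8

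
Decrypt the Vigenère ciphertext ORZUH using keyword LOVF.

DDEPW

Repeat the key across the ciphertext: LOVFL
O(14)−L(11): 3 → D
R(17)−O(14): 3 → D
Z(25)−V(21): 4 → E
U(20)−F(5): 15 → P
H(7)−L(11): -4≡22 → W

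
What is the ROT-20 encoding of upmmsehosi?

u(20): 20+20=40≡14 → o
p(15): 15+20=35≡9 → j
m(12): 12+20=32≡6 → g
m(12): 12+20=32≡6 → g
s(18): 18+20=38≡12 → m
e(4): 4+20=24 → y
h(7): 7+20=27≡1 → b
o(14): 14+20=34≡8 → i
s(18): 18+20=38≡12 → m
i(8): 8+20=28≡2 → c

ojggmybimc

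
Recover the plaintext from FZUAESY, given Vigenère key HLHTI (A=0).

YONHWLN

Repeat the key across the ciphertext: HLHTIHL
F(5)−H(7): -2≡24 → Y
Z(25)−L(11): 14 → O
U(20)−H(7): 13 → N
A(0)−T(19): -19≡7 → H
E(4)−I(8): -4≡22 → W
S(18)−H(7): 11 → L
Y(24)−L(11): 13 → N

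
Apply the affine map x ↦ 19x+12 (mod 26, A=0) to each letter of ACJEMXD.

MYBKGHR

A(0): 19·0+12=12 → M
C(2): 19·2+12=50≡24 → Y
J(9): 19·9+12=183≡1 → B
E(4): 19·4+12=88≡10 → K
M(12): 19·12+12=240≡6 → G
X(23): 19·23+12=449≡7 → H
D(3): 19·3+12=69≡17 → R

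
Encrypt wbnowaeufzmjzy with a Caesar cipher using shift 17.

nsefnrvlwqdaqp

w(22): 22+17=39≡13 → n
b(1): 1+17=18 → s
n(13): 13+17=30≡4 → e
o(14): 14+17=31≡5 → f
w(22): 22+17=39≡13 → n
a(0): 0+17=17 → r
e(4): 4+17=21 → v
u(20): 20+17=37≡11 → l
f(5): 5+17=22 → w
z(25): 25+17=42≡16 → q
m(12): 12+17=29≡3 → d
j(9): 9+17=26≡0 → a
z(25): 25+17=42≡16 → q
y(24): 24+17=41≡15 → p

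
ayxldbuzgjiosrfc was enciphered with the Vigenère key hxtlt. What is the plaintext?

tbeakuxgvqbrzgmv

Repeat the key across the ciphertext: hxtlthxtlthxtlth
a(0)−h(7): -7≡19 → t
y(24)−x(23): 1 → b
x(23)−t(19): 4 → e
l(11)−l(11): 0 → a
d(3)−t(19): -16≡10 → k
b(1)−h(7): -6≡20 → u
u(20)−x(23): -3≡23 → x
z(25)−t(19): 6 → g
g(6)−l(11): -5≡21 → v
j(9)−t(19): -10≡16 → q
i(8)−h(7): 1 → b
o(14)−x(23): -9≡17 → r
s(18)−t(19): -1≡25 → z
r(17)−l(11): 6 → g
f(5)−t(19): -14≡12 → m
c(2)−h(7): -5≡21 → v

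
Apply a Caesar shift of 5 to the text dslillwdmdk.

d(3): 3+5=8 → i
s(18): 18+5=23 → x
l(11): 11+5=16 → q
i(8): 8+5=13 → n
l(11): 11+5=16 → q
l(11): 11+5=16 → q
w(22): 22+5=27≡1 → b
d(3): 3+5=8 → i
m(12): 12+5=17 → r
d(3): 3+5=8 → i
k(10): 10+5=15 → p

ixqnqqbirip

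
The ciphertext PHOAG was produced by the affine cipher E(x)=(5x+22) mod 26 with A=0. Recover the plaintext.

JXOGC

The inverse of 5 mod 26 is 21, since 5·21=105≡1. Apply D(y)=21·(y−22) mod 26:
P(15): 21·(15−22)=-147≡9 → J
H(7): 21·(7−22)=-315≡23 → X
O(14): 21·(14−22)=-168≡14 → O
A(0): 21·(0−22)=-462≡6 → G
G(6): 21·(6−22)=-336≡2 → C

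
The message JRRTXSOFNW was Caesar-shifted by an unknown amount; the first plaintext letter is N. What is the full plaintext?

NVVXBWSJRA

From the crib: J(9)−N(13)=-4≡22, so the shift is 22.
Subtract 22 from each ciphertext letter:
J(9): 9−22=-13≡13 → N
R(17): 17−22=-5≡21 → V
R(17): 17−22=-5≡21 → V
T(19): 19−22=-3≡23 → X
X(23): 23−22=1 → B
S(18): 18−22=-4≡22 → W
O(14): 14−22=-8≡18 → S
F(5): 5−22=-17≡9 → J
N(13): 13−22=-9≡17 → R
W(22): 22−22=0 → A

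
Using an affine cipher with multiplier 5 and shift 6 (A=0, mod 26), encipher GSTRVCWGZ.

KSXNHQMKB

G(6): 5·6+6=36≡10 → K
S(18): 5·18+6=96≡18 → S
T(19): 5·19+6=101≡23 → X
R(17): 5·17+6=91≡13 → N
V(21): 5·21+6=111≡7 → H
C(2): 5·2+6=16 → Q
W(22): 5·22+6=116≡12 → M
G(6): 5·6+6=36≡10 → K
Z(25): 5·25+6=131≡1 → B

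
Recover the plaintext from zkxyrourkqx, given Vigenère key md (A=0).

Repeat the key across the ciphertext: mdmdmdmdmdm
z(25)−m(12): 13 → n
k(10)−d(3): 7 → h
x(23)−m(12): 11 → l
y(24)−d(3): 21 → v
r(17)−m(12): 5 → f
o(14)−d(3): 11 → l
u(20)−m(12): 8 → i
r(17)−d(3): 14 → o
k(10)−m(12): -2≡24 → y
q(16)−d(3): 13 → n
x(23)−m(12): 11 → l

nhlvflioynl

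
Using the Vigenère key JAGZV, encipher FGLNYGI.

Repeat the key across the message: JAGZVJA
F(5)+J(9): 14 → O
G(6)+A(0): 6 → G
L(11)+G(6): 17 → R
N(13)+Z(25): 38≡12 → M
Y(24)+V(21): 45≡19 → T
G(6)+J(9): 15 → P
I(8)+A(0): 8 → I

OGRMTPI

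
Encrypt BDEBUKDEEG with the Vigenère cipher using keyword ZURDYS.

Repeat the key across the message: ZURDYSZURD
B(1)+Z(25): 26≡0 → A
D(3)+U(20): 23 → X
E(4)+R(17): 21 → V
B(1)+D(3): 4 → E
U(20)+Y(24): 44≡18 → S
K(10)+S(18): 28≡2 → C
D(3)+Z(25): 28≡2 → C
E(4)+U(20): 24 → Y
E(4)+R(17): 21 → V
G(6)+D(3): 9 → J

AXVESCCYVJ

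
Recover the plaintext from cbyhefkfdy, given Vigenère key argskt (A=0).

Repeat the key across the ciphertext: argsktargs
c(2)−a(0): 2 → c
b(1)−r(17): -16≡10 → k
y(24)−g(6): 18 → s
h(7)−s(18): -11≡15 → p
e(4)−k(10): -6≡20 → u
f(5)−t(19): -14≡12 → m
k(10)−a(0): 10 → k
f(5)−r(17): -12≡14 → o
d(3)−g(6): -3≡23 → x
y(24)−s(18): 6 → g

ckspumkoxg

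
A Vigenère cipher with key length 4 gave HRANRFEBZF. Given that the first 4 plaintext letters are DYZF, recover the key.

ETBI

Subtract each crib letter from the matching ciphertext letter (mod 26):
H(7)−D(3)=4 → E
R(17)−Y(24)=-7≡19 → T
A(0)−Z(25)=-25≡1 → B
N(13)−F(5)=8 → I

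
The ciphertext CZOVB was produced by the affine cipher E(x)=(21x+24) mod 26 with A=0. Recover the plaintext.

UFCLP

The inverse of 21 mod 26 is 5, since 21·5=105≡1. Apply D(y)=5·(y−24) mod 26:
C(2): 5·(2−24)=-110≡20 → U
Z(25): 5·(25−24)=5 → F
O(14): 5·(14−24)=-50≡2 → C
V(21): 5·(21−24)=-15≡11 → L
B(1): 5·(1−24)=-115≡15 → P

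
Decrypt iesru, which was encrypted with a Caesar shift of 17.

i(8): 8−17=-9≡17 → r
e(4): 4−17=-13≡13 → n
s(18): 18−17=1 → b
r(17): 17−17=0 → a
u(20): 20−17=3 → d

rnbad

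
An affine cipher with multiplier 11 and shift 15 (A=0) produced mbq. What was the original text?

The inverse of 11 mod 26 is 19, since 11·19=209≡1. Apply D(y)=19·(y−15) mod 26:
m(12): 19·(12−15)=-57≡21 → v
b(1): 19·(1−15)=-266≡20 → u
q(16): 19·(16−15)=19 → t

vut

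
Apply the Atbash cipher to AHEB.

A(0) → Z(25)
H(7) → S(18)
E(4) → V(21)
B(1) → Y(24)

ZSVY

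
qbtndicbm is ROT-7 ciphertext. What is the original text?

jumgwbvuf

q(16): 16−7=9 → j
b(1): 1−7=-6≡20 → u
t(19): 19−7=12 → m
n(13): 13−7=6 → g
d(3): 3−7=-4≡22 → w
i(8): 8−7=1 → b
c(2): 2−7=-5≡21 → v
b(1): 1−7=-6≡20 → u
m(12): 12−7=5 → f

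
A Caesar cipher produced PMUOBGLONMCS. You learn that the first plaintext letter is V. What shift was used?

From the crib: P(15)−V(21)=-6≡20, so the shift is 20.

20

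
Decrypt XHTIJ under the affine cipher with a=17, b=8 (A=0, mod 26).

HDTAX

The inverse of 17 mod 26 is 23, since 17·23=391≡1. Apply D(y)=23·(y−8) mod 26:
X(23): 23·(23−8)=345≡7 → H
H(7): 23·(7−8)=-23≡3 → D
T(19): 23·(19−8)=253≡19 → T
I(8): 23·(8−8)=0 → A
J(9): 23·(9−8)=23 → X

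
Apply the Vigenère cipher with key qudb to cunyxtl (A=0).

Repeat the key across the message: qudbqud
c(2)+q(16): 18 → s
u(20)+u(20): 40≡14 → o
n(13)+d(3): 16 → q
y(24)+b(1): 25 → z
x(23)+q(16): 39≡13 → n
t(19)+u(20): 39≡13 → n
l(11)+d(3): 14 → o

soqznno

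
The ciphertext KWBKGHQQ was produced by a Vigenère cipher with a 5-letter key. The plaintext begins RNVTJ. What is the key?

Subtract each crib letter from the matching ciphertext letter (mod 26):
K(10)−R(17)=-7≡19 → T
W(22)−N(13)=9 → J
B(1)−V(21)=-20≡6 → G
K(10)−T(19)=-9≡17 → R
G(6)−J(9)=-3≡23 → X

TJGRX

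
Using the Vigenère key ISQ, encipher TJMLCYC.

BBCTUOK

Repeat the key across the message: ISQISQI
T(19)+I(8): 27≡1 → B
J(9)+S(18): 27≡1 → B
M(12)+Q(16): 28≡2 → C
L(11)+I(8): 19 → T
C(2)+S(18): 20 → U
Y(24)+Q(16): 40≡14 → O
C(2)+I(8): 10 → K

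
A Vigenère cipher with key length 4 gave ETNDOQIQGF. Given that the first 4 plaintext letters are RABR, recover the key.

Subtract each crib letter from the matching ciphertext letter (mod 26):
E(4)−R(17)=-13≡13 → N
T(19)−A(0)=19 → T
N(13)−B(1)=12 → M
D(3)−R(17)=-14≡12 → M

NTMM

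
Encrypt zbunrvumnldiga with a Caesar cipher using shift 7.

gibuycbtuskpnh

z(25): 25+7=32≡6 → g
b(1): 1+7=8 → i
u(20): 20+7=27≡1 → b
n(13): 13+7=20 → u
r(17): 17+7=24 → y
v(21): 21+7=28≡2 → c
u(20): 20+7=27≡1 → b
m(12): 12+7=19 → t
n(13): 13+7=20 → u
l(11): 11+7=18 → s
d(3): 3+7=10 → k
i(8): 8+7=15 → p
g(6): 6+7=13 → n
a(0): 0+7=7 → h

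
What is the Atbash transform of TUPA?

T(19) → G(6)
U(20) → F(5)
P(15) → K(10)
A(0) → Z(25)

GFKZ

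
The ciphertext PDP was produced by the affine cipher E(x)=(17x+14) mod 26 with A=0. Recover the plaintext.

The inverse of 17 mod 26 is 23, since 17·23=391≡1. Apply D(y)=23·(y−14) mod 26:
P(15): 23·(15−14)=23 → X
D(3): 23·(3−14)=-253≡7 → H
P(15): 23·(15−14)=23 → X

XHX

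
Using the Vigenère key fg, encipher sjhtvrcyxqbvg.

xpmzaxhecwgbl

Repeat the key across the message: fgfgfgfgfgfgf
s(18)+f(5): 23 → x
j(9)+g(6): 15 → p
h(7)+f(5): 12 → m
t(19)+g(6): 25 → z
v(21)+f(5): 26≡0 → a
r(17)+g(6): 23 → x
c(2)+f(5): 7 → h
y(24)+g(6): 30≡4 → e
x(23)+f(5): 28≡2 → c
q(16)+g(6): 22 → w
b(1)+f(5): 6 → g
v(21)+g(6): 27≡1 → b
g(6)+f(5): 11 → l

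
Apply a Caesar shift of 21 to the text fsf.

f(5): 5+21=26≡0 → a
s(18): 18+21=39≡13 → n
f(5): 5+21=26≡0 → a

ana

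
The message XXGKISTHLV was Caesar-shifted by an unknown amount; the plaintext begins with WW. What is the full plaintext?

WWFJHRSGKU

From the crib: X(23)−W(22)=1, so the shift is 1.
Subtract 1 from each ciphertext letter:
X(23): 23−1=22 → W
X(23): 23−1=22 → W
G(6): 6−1=5 → F
K(10): 10−1=9 → J
I(8): 8−1=7 → H
S(18): 18−1=17 → R
T(19): 19−1=18 → S
H(7): 7−1=6 → G
L(11): 11−1=10 → K
V(21): 21−1=20 → U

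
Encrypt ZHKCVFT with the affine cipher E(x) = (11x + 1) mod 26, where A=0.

QAHXYEC

Z(25): 11·25+1=276≡16 → Q
H(7): 11·7+1=78≡0 → A
K(10): 11·10+1=111≡7 → H
C(2): 11·2+1=23 → X
V(21): 11·21+1=232≡24 → Y
F(5): 11·5+1=56≡4 → E
T(19): 11·19+1=210≡2 → C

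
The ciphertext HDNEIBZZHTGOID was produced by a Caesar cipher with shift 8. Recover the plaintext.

H(7): 7−8=-1≡25 → Z
D(3): 3−8=-5≡21 → V
N(13): 13−8=5 → F
E(4): 4−8=-4≡22 → W
I(8): 8−8=0 → A
B(1): 1−8=-7≡19 → T
Z(25): 25−8=17 → R
Z(25): 25−8=17 → R
H(7): 7−8=-1≡25 → Z
T(19): 19−8=11 → L
G(6): 6−8=-2≡24 → Y
O(14): 14−8=6 → G
I(8): 8−8=0 → A
D(3): 3−8=-5≡21 → V

ZVFWATRRZLYGAV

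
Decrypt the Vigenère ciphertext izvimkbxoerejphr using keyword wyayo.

mbvkyodxqqvgjrtv

Repeat the key across the ciphertext: wyayowyayowyayow
i(8)−w(22): -14≡12 → m
z(25)−y(24): 1 → b
v(21)−a(0): 21 → v
i(8)−y(24): -16≡10 → k
m(12)−o(14): -2≡24 → y
k(10)−w(22): -12≡14 → o
b(1)−y(24): -23≡3 → d
x(23)−a(0): 23 → x
o(14)−y(24): -10≡16 → q
e(4)−o(14): -10≡16 → q
r(17)−w(22): -5≡21 → v
e(4)−y(24): -20≡6 → g
j(9)−a(0): 9 → j
p(15)−y(24): -9≡17 → r
h(7)−o(14): -7≡19 → t
r(17)−w(22): -5≡21 → v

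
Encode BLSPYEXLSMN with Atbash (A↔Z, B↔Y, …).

B(1) → Y(24)
L(11) → O(14)
S(18) → H(7)
P(15) → K(10)
Y(24) → B(1)
E(4) → V(21)
X(23) → C(2)
L(11) → O(14)
S(18) → H(7)
M(12) → N(13)
N(13) → M(12)

YOHKBVCOHNM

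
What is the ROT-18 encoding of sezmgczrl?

kwreyurjd

s(18): 18+18=36≡10 → k
e(4): 4+18=22 → w
z(25): 25+18=43≡17 → r
m(12): 12+18=30≡4 → e
g(6): 6+18=24 → y
c(2): 2+18=20 → u
z(25): 25+18=43≡17 → r
r(17): 17+18=35≡9 → j
l(11): 11+18=29≡3 → d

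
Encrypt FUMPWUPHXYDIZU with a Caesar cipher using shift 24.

F(5): 5+24=29≡3 → D
U(20): 20+24=44≡18 → S
M(12): 12+24=36≡10 → K
P(15): 15+24=39≡13 → N
W(22): 22+24=46≡20 → U
U(20): 20+24=44≡18 → S
P(15): 15+24=39≡13 → N
H(7): 7+24=31≡5 → F
X(23): 23+24=47≡21 → V
Y(24): 24+24=48≡22 → W
D(3): 3+24=27≡1 → B
I(8): 8+24=32≡6 → G
Z(25): 25+24=49≡23 → X
U(20): 20+24=44≡18 → S

DSKNUSNFVWBGXS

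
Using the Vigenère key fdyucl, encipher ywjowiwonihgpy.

dzhiytbrlcjrub

Repeat the key across the message: fdyuclfdyuclfd
y(24)+f(5): 29≡3 → d
w(22)+d(3): 25 → z
j(9)+y(24): 33≡7 → h
o(14)+u(20): 34≡8 → i
w(22)+c(2): 24 → y
i(8)+l(11): 19 → t
w(22)+f(5): 27≡1 → b
o(14)+d(3): 17 → r
n(13)+y(24): 37≡11 → l
i(8)+u(20): 28≡2 → c
h(7)+c(2): 9 → j
g(6)+l(11): 17 → r
p(15)+f(5): 20 → u
y(24)+d(3): 27≡1 → b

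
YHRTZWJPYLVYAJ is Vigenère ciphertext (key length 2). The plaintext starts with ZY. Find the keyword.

Subtract each crib letter from the matching ciphertext letter (mod 26):
Y(24)−Z(25)=-1≡25 → Z
H(7)−Y(24)=-17≡9 → J

ZJ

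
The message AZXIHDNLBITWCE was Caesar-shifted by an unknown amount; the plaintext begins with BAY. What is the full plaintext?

From the crib: A(0)−B(1)=-1≡25, so the shift is 25.
Subtract 25 from each ciphertext letter:
A(0): 0−25=-25≡1 → B
Z(25): 25−25=0 → A
X(23): 23−25=-2≡24 → Y
I(8): 8−25=-17≡9 → J
H(7): 7−25=-18≡8 → I
D(3): 3−25=-22≡4 → E
N(13): 13−25=-12≡14 → O
L(11): 11−25=-14≡12 → M
B(1): 1−25=-24≡2 → C
I(8): 8−25=-17≡9 → J
T(19): 19−25=-6≡20 → U
W(22): 22−25=-3≡23 → X
C(2): 2−25=-23≡3 → D
E(4): 4−25=-21≡5 → F

BAYJIEOMCJUXDF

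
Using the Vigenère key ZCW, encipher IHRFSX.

Repeat the key across the message: ZCWZCW
I(8)+Z(25): 33≡7 → H
H(7)+C(2): 9 → J
R(17)+W(22): 39≡13 → N
F(5)+Z(25): 30≡4 → E
S(18)+C(2): 20 → U
X(23)+W(22): 45≡19 → T

HJNEUT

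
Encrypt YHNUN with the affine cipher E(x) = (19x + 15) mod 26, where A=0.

Y(24): 19·24+15=471≡3 → D
H(7): 19·7+15=148≡18 → S
N(13): 19·13+15=262≡2 → C
U(20): 19·20+15=395≡5 → F
N(13): 19·13+15=262≡2 → C

DSCFC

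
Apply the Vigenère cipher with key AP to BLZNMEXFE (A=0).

Repeat the key across the message: APAPAPAPA
B(1)+A(0): 1 → B
L(11)+P(15): 26≡0 → A
Z(25)+A(0): 25 → Z
N(13)+P(15): 28≡2 → C
M(12)+A(0): 12 → M
E(4)+P(15): 19 → T
X(23)+A(0): 23 → X
F(5)+P(15): 20 → U
E(4)+A(0): 4 → E

BAZCMTXUE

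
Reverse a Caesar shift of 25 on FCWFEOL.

F(5): 5−25=-20≡6 → G
C(2): 2−25=-23≡3 → D
W(22): 22−25=-3≡23 → X
F(5): 5−25=-20≡6 → G
E(4): 4−25=-21≡5 → F
O(14): 14−25=-11≡15 → P
L(11): 11−25=-14≡12 → M

GDXGFPM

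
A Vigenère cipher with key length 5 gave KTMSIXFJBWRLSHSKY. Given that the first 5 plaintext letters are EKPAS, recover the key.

GJXSQ

Subtract each crib letter from the matching ciphertext letter (mod 26):
K(10)−E(4)=6 → G
T(19)−K(10)=9 → J
M(12)−P(15)=-3≡23 → X
S(18)−A(0)=18 → S
I(8)−S(18)=-10≡16 → Q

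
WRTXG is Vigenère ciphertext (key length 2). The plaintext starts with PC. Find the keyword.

Subtract each crib letter from the matching ciphertext letter (mod 26):
W(22)−P(15)=7 → H
R(17)−C(2)=15 → P

HP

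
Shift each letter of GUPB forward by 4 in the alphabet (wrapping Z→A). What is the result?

G(6): 6+4=10 → K
U(20): 20+4=24 → Y
P(15): 15+4=19 → T
B(1): 1+4=5 → F

KYTF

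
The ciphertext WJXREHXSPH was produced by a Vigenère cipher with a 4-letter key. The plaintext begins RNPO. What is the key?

Subtract each crib letter from the matching ciphertext letter (mod 26):
W(22)−R(17)=5 → F
J(9)−N(13)=-4≡22 → W
X(23)−P(15)=8 → I
R(17)−O(14)=3 → D

FWID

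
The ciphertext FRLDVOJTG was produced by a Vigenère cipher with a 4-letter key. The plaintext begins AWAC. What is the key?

Subtract each crib letter from the matching ciphertext letter (mod 26):
F(5)−A(0)=5 → F
R(17)−W(22)=-5≡21 → V
L(11)−A(0)=11 → L
D(3)−C(2)=1 → B

FVLB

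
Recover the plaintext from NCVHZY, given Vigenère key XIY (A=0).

QUXKRA

Repeat the key across the ciphertext: XIYXIY
N(13)−X(23): -10≡16 → Q
C(2)−I(8): -6≡20 → U
V(21)−Y(24): -3≡23 → X
H(7)−X(23): -16≡10 → K
Z(25)−I(8): 17 → R
Y(24)−Y(24): 0 → A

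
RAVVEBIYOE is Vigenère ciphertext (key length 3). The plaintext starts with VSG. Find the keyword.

Subtract each crib letter from the matching ciphertext letter (mod 26):
R(17)−V(21)=-4≡22 → W
A(0)−S(18)=-18≡8 → I
V(21)−G(6)=15 → P

WIP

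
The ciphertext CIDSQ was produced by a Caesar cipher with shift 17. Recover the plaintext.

LRMBZ

C(2): 2−17=-15≡11 → L
I(8): 8−17=-9≡17 → R
D(3): 3−17=-14≡12 → M
S(18): 18−17=1 → B
Q(16): 16−17=-1≡25 → Z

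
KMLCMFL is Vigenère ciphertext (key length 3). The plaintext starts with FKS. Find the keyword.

Subtract each crib letter from the matching ciphertext letter (mod 26):
K(10)−F(5)=5 → F
M(12)−K(10)=2 → C
L(11)−S(18)=-7≡19 → T

FCT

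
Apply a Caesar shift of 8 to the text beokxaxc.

jmwsfifk

b(1): 1+8=9 → j
e(4): 4+8=12 → m
o(14): 14+8=22 → w
k(10): 10+8=18 → s
x(23): 23+8=31≡5 → f
a(0): 0+8=8 → i
x(23): 23+8=31≡5 → f
c(2): 2+8=10 → k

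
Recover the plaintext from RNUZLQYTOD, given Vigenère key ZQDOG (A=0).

Repeat the key across the ciphertext: ZQDOGZQDOG
R(17)−Z(25): -8≡18 → S
N(13)−Q(16): -3≡23 → X
U(20)−D(3): 17 → R
Z(25)−O(14): 11 → L
L(11)−G(6): 5 → F
Q(16)−Z(25): -9≡17 → R
Y(24)−Q(16): 8 → I
T(19)−D(3): 16 → Q
O(14)−O(14): 0 → A
D(3)−G(6): -3≡23 → X

SXRLFRIQAX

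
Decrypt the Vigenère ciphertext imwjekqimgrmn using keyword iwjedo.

aqnfbwimdcoyf

Repeat the key across the ciphertext: iwjedoiwjedoi
i(8)−i(8): 0 → a
m(12)−w(22): -10≡16 → q
w(22)−j(9): 13 → n
j(9)−e(4): 5 → f
e(4)−d(3): 1 → b
k(10)−o(14): -4≡22 → w
q(16)−i(8): 8 → i
i(8)−w(22): -14≡12 → m
m(12)−j(9): 3 → d
g(6)−e(4): 2 → c
r(17)−d(3): 14 → o
m(12)−o(14): -2≡24 → y
n(13)−i(8): 5 → f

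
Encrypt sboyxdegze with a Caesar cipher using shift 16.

ireontuwpu

s(18): 18+16=34≡8 → i
b(1): 1+16=17 → r
o(14): 14+16=30≡4 → e
y(24): 24+16=40≡14 → o
x(23): 23+16=39≡13 → n
d(3): 3+16=19 → t
e(4): 4+16=20 → u
g(6): 6+16=22 → w
z(25): 25+16=41≡15 → p
e(4): 4+16=20 → u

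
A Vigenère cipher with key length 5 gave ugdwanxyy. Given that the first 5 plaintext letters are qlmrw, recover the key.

Subtract each crib letter from the matching ciphertext letter (mod 26):
u(20)−q(16)=4 → e
g(6)−l(11)=-5≡21 → v
d(3)−m(12)=-9≡17 → r
w(22)−r(17)=5 → f
a(0)−w(22)=-22≡4 → e

evrfe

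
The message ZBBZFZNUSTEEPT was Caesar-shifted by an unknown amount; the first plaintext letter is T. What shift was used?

From the crib: Z(25)−T(19)=6, so the shift is 6.

6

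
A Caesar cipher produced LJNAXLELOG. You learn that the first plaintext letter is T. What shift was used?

From the crib: L(11)−T(19)=-8≡18, so the shift is 18.

18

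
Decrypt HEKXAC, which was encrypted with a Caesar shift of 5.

H(7): 7−5=2 → C
E(4): 4−5=-1≡25 → Z
K(10): 10−5=5 → F
X(23): 23−5=18 → S
A(0): 0−5=-5≡21 → V
C(2): 2−5=-3≡23 → X

CZFSVX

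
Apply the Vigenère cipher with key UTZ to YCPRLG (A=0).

SVOLEF

Repeat the key across the message: UTZUTZ
Y(24)+U(20): 44≡18 → S
C(2)+T(19): 21 → V
P(15)+Z(25): 40≡14 → O
R(17)+U(20): 37≡11 → L
L(11)+T(19): 30≡4 → E
G(6)+Z(25): 31≡5 → F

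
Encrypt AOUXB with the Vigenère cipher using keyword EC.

Repeat the key across the message: ECECE
A(0)+E(4): 4 → E
O(14)+C(2): 16 → Q
U(20)+E(4): 24 → Y
X(23)+C(2): 25 → Z
B(1)+E(4): 5 → F

EQYZF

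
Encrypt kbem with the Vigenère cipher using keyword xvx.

Repeat the key across the message: xvxx
k(10)+x(23): 33≡7 → h
b(1)+v(21): 22 → w
e(4)+x(23): 27≡1 → b
m(12)+x(23): 35≡9 → j

hwbj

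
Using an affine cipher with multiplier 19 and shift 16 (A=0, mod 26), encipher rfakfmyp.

bhqyhkep

r(17): 19·17+16=339≡1 → b
f(5): 19·5+16=111≡7 → h
a(0): 19·0+16=16 → q
k(10): 19·10+16=206≡24 → y
f(5): 19·5+16=111≡7 → h
m(12): 19·12+16=244≡10 → k
y(24): 19·24+16=472≡4 → e
p(15): 19·15+16=301≡15 → p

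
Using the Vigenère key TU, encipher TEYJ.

Repeat the key across the message: TUTU
T(19)+T(19): 38≡12 → M
E(4)+U(20): 24 → Y
Y(24)+T(19): 43≡17 → R
J(9)+U(20): 29≡3 → D

MYRD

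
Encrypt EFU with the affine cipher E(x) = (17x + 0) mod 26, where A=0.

QHC

E(4): 17·4+0=68≡16 → Q
F(5): 17·5+0=85≡7 → H
U(20): 17·20+0=340≡2 → C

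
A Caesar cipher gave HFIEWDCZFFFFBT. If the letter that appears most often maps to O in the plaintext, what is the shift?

17

The most frequent ciphertext letter is F (appears 5 times).
F is position 5; O is position 14.
Shift = -9≡17.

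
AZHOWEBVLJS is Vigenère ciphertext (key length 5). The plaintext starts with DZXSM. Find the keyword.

Subtract each crib letter from the matching ciphertext letter (mod 26):
A(0)−D(3)=-3≡23 → X
Z(25)−Z(25)=0 → A
H(7)−X(23)=-16≡10 → K
O(14)−S(18)=-4≡22 → W
W(22)−M(12)=10 → K

XAKWK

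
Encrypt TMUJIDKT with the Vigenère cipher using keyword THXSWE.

Repeat the key across the message: THXSWETH
T(19)+T(19): 38≡12 → M
M(12)+H(7): 19 → T
U(20)+X(23): 43≡17 → R
J(9)+S(18): 27≡1 → B
I(8)+W(22): 30≡4 → E
D(3)+E(4): 7 → H
K(10)+T(19): 29≡3 → D
T(19)+H(7): 26≡0 → A

MTRBEHDA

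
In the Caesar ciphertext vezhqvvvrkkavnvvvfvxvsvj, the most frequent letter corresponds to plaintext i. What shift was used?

13

The most frequent ciphertext letter is v (appears 11 times).
v is position 21; i is position 8.
Shift = 13.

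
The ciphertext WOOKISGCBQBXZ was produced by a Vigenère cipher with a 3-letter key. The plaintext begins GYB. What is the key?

Subtract each crib letter from the matching ciphertext letter (mod 26):
W(22)−G(6)=16 → Q
O(14)−Y(24)=-10≡16 → Q
O(14)−B(1)=13 → N

QQN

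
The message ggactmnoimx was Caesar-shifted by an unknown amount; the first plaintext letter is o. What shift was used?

18

From the crib: g(6)−o(14)=-8≡18, so the shift is 18.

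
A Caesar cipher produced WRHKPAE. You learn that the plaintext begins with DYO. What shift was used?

19

From the crib: W(22)−D(3)=19, so the shift is 19.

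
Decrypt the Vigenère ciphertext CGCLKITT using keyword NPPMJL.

Repeat the key across the ciphertext: NPPMJLNP
C(2)−N(13): -11≡15 → P
G(6)−P(15): -9≡17 → R
C(2)−P(15): -13≡13 → N
L(11)−M(12): -1≡25 → Z
K(10)−J(9): 1 → B
I(8)−L(11): -3≡23 → X
T(19)−N(13): 6 → G
T(19)−P(15): 4 → E

PRNZBXGE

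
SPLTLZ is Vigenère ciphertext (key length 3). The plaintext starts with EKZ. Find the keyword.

Subtract each crib letter from the matching ciphertext letter (mod 26):
S(18)−E(4)=14 → O
P(15)−K(10)=5 → F
L(11)−Z(25)=-14≡12 → M

OFM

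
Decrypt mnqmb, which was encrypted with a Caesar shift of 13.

zadzo

m(12): 12−13=-1≡25 → z
n(13): 13−13=0 → a
q(16): 16−13=3 → d
m(12): 12−13=-1≡25 → z
b(1): 1−13=-12≡14 → o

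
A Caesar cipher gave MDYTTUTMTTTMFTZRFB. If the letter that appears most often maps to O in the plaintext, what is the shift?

The most frequent ciphertext letter is T (appears 7 times).
T is position 19; O is position 14.
Shift = 5.

5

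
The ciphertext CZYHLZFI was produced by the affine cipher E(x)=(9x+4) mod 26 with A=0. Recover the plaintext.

ULIJVLDM

The inverse of 9 mod 26 is 3, since 9·3=27≡1. Apply D(y)=3·(y−4) mod 26:
C(2): 3·(2−4)=-6≡20 → U
Z(25): 3·(25−4)=63≡11 → L
Y(24): 3·(24−4)=60≡8 → I
H(7): 3·(7−4)=9 → J
L(11): 3·(11−4)=21 → V
Z(25): 3·(25−4)=63≡11 → L
F(5): 3·(5−4)=3 → D
I(8): 3·(8−4)=12 → M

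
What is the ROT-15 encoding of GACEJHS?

VPRTYWH

G(6): 6+15=21 → V
A(0): 0+15=15 → P
C(2): 2+15=17 → R
E(4): 4+15=19 → T
J(9): 9+15=24 → Y
H(7): 7+15=22 → W
S(18): 18+15=33≡7 → H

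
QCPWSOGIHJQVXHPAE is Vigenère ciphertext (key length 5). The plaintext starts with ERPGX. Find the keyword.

MLAQV

Subtract each crib letter from the matching ciphertext letter (mod 26):
Q(16)−E(4)=12 → M
C(2)−R(17)=-15≡11 → L
P(15)−P(15)=0 → A
W(22)−G(6)=16 → Q
S(18)−X(23)=-5≡21 → V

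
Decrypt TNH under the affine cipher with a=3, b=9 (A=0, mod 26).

The inverse of 3 mod 26 is 9, since 3·9=27≡1. Apply D(y)=9·(y−9) mod 26:
T(19): 9·(19−9)=90≡12 → M
N(13): 9·(13−9)=36≡10 → K
H(7): 9·(7−9)=-18≡8 → I

MKI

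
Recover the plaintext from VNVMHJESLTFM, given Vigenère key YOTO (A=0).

Repeat the key across the ciphertext: YOTOYOTOYOTO
V(21)−Y(24): -3≡23 → X
N(13)−O(14): -1≡25 → Z
V(21)−T(19): 2 → C
M(12)−O(14): -2≡24 → Y
H(7)−Y(24): -17≡9 → J
J(9)−O(14): -5≡21 → V
E(4)−T(19): -15≡11 → L
S(18)−O(14): 4 → E
L(11)−Y(24): -13≡13 → N
T(19)−O(14): 5 → F
F(5)−T(19): -14≡12 → M
M(12)−O(14): -2≡24 → Y

XZCYJVLENFMY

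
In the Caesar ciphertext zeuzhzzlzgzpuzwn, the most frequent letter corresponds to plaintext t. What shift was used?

6

The most frequent ciphertext letter is z (appears 7 times).
z is position 25; t is position 19.
Shift = 6.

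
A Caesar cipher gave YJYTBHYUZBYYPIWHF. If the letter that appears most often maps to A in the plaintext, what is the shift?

The most frequent ciphertext letter is Y (appears 5 times).
Y is position 24; A is position 0.
Shift = 24.

24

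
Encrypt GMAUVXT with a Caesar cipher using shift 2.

IOCWXZV

G(6): 6+2=8 → I
M(12): 12+2=14 → O
A(0): 0+2=2 → C
U(20): 20+2=22 → W
V(21): 21+2=23 → X
X(23): 23+2=25 → Z
T(19): 19+2=21 → V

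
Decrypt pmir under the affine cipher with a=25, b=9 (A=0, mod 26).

The inverse of 25 mod 26 is 25, since 25·25=625≡1. Apply D(y)=25·(y−9) mod 26:
p(15): 25·(15−9)=150≡20 → u
m(12): 25·(12−9)=75≡23 → x
i(8): 25·(8−9)=-25≡1 → b
r(17): 25·(17−9)=200≡18 → s

uxbs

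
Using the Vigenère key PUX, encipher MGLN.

BAIC

Repeat the key across the message: PUXP
M(12)+P(15): 27≡1 → B
G(6)+U(20): 26≡0 → A
L(11)+X(23): 34≡8 → I
N(13)+P(15): 28≡2 → C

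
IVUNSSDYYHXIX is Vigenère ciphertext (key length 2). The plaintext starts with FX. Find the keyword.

Subtract each crib letter from the matching ciphertext letter (mod 26):
I(8)−F(5)=3 → D
V(21)−X(23)=-2≡24 → Y

DY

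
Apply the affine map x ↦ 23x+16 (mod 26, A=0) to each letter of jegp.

j(9): 23·9+16=223≡15 → p
e(4): 23·4+16=108≡4 → e
g(6): 23·6+16=154≡24 → y
p(15): 23·15+16=361≡23 → x

peyx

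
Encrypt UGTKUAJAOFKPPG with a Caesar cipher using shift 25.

U(20): 20+25=45≡19 → T
G(6): 6+25=31≡5 → F
T(19): 19+25=44≡18 → S
K(10): 10+25=35≡9 → J
U(20): 20+25=45≡19 → T
A(0): 0+25=25 → Z
J(9): 9+25=34≡8 → I
A(0): 0+25=25 → Z
O(14): 14+25=39≡13 → N
F(5): 5+25=30≡4 → E
K(10): 10+25=35≡9 → J
P(15): 15+25=40≡14 → O
P(15): 15+25=40≡14 → O
G(6): 6+25=31≡5 → F

TFSJTZIZNEJOOF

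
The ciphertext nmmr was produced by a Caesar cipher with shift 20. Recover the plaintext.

n(13): 13−20=-7≡19 → t
m(12): 12−20=-8≡18 → s
m(12): 12−20=-8≡18 → s
r(17): 17−20=-3≡23 → x

tssx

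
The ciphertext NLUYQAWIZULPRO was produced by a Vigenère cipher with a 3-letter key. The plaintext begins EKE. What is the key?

Subtract each crib letter from the matching ciphertext letter (mod 26):
N(13)−E(4)=9 → J
L(11)−K(10)=1 → B
U(20)−E(4)=16 → Q

JBQ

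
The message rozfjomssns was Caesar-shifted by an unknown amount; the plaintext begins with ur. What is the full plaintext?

urcimrpvvqv

From the crib: r(17)−u(20)=-3≡23, so the shift is 23.
Subtract 23 from each ciphertext letter:
r(17): 17−23=-6≡20 → u
o(14): 14−23=-9≡17 → r
z(25): 25−23=2 → c
f(5): 5−23=-18≡8 → i
j(9): 9−23=-14≡12 → m
o(14): 14−23=-9≡17 → r
m(12): 12−23=-11≡15 → p
s(18): 18−23=-5≡21 → v
s(18): 18−23=-5≡21 → v
n(13): 13−23=-10≡16 → q
s(18): 18−23=-5≡21 → v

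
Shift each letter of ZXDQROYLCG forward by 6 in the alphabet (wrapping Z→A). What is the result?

Z(25): 25+6=31≡5 → F
X(23): 23+6=29≡3 → D
D(3): 3+6=9 → J
Q(16): 16+6=22 → W
R(17): 17+6=23 → X
O(14): 14+6=20 → U
Y(24): 24+6=30≡4 → E
L(11): 11+6=17 → R
C(2): 2+6=8 → I
G(6): 6+6=12 → M

FDJWXUERIM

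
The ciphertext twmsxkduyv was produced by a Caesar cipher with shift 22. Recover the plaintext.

xaqwbohycz

t(19): 19−22=-3≡23 → x
w(22): 22−22=0 → a
m(12): 12−22=-10≡16 → q
s(18): 18−22=-4≡22 → w
x(23): 23−22=1 → b
k(10): 10−22=-12≡14 → o
d(3): 3−22=-19≡7 → h
u(20): 20−22=-2≡24 → y
y(24): 24−22=2 → c
v(21): 21−22=-1≡25 → z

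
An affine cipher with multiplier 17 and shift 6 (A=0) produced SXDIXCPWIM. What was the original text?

The inverse of 17 mod 26 is 23, since 17·23=391≡1. Apply D(y)=23·(y−6) mod 26:
S(18): 23·(18−6)=276≡16 → Q
X(23): 23·(23−6)=391≡1 → B
D(3): 23·(3−6)=-69≡9 → J
I(8): 23·(8−6)=46≡20 → U
X(23): 23·(23−6)=391≡1 → B
C(2): 23·(2−6)=-92≡12 → M
P(15): 23·(15−6)=207≡25 → Z
W(22): 23·(22−6)=368≡4 → E
I(8): 23·(8−6)=46≡20 → U
M(12): 23·(12−6)=138≡8 → I

QBJUBMZEUI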